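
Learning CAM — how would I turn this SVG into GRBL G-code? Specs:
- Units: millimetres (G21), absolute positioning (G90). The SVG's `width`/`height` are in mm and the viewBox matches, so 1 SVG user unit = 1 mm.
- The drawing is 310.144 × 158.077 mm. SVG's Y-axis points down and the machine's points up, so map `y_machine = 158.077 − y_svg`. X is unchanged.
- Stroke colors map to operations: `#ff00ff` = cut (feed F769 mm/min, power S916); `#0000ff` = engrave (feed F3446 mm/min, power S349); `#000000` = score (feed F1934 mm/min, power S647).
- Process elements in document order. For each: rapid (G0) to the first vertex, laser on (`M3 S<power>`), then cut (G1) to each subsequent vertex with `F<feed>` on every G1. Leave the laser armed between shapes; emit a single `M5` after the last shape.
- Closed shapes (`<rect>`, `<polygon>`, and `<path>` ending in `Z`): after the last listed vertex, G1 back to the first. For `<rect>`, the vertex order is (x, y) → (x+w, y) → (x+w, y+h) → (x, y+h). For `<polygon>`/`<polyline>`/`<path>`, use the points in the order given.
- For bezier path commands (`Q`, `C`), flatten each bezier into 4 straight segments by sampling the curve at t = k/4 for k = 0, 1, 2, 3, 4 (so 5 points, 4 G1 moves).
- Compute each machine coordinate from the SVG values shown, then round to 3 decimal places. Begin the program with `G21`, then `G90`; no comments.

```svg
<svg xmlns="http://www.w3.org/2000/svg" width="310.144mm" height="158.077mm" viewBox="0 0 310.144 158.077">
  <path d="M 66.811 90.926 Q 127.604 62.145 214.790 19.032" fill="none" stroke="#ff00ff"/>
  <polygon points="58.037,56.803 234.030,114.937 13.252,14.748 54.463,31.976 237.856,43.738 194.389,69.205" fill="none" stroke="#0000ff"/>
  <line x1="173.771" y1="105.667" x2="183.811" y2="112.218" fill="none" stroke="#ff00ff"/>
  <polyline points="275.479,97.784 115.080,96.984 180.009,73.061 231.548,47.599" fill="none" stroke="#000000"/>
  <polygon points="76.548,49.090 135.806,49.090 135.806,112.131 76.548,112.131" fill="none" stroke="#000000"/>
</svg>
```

Since the viewBox matches the mm dimensions, user units are millimetres directly. The only transform is the Y-flip y_m = 158.077 − y_svg.

Shape 1 is a quadratic bezier drawn with `<path>`. Its stroke #ff00ff means cut at S916, F769. After flipping Y the toolpath is (66.811,67.151) → (98.857,82.437) → (134.202,99.515) → (172.847,118.384) → (214.790,139.045).

Shape 2 is a closed polygon drawn with `<polygon>`. Its stroke #0000ff means engrave at S349, F3446. After flipping Y the toolpath is (58.037,101.274) → (234.030,43.140) → (13.252,143.329) → (54.463,126.101) → (237.856,114.339) → (194.389,88.872) → (58.037,101.274), returning to the start.

Shape 3 is a line segment drawn with `<line>`. Its stroke #ff00ff means cut at S916, F769. After flipping Y the toolpath is (173.771,52.410) → (183.811,45.859).

Shape 4 is a open polyline drawn with `<polyline>`. Its stroke #000000 means score at S647, F1934. After flipping Y the toolpath is (275.479,60.293) → (115.080,61.093) → (180.009,85.016) → (231.548,110.478).

Shape 5 is a rectangle drawn with `<polygon>`. Its stroke #000000 means score at S647, F1934. After flipping Y the toolpath is (76.548,108.987) → (135.806,108.987) → (135.806,45.946) → (76.548,45.946) → (76.548,108.987), returning to the start.

G21
G90
G0 X66.811 Y67.151
M3 S916
G1 X98.857 Y82.437 F769
G1 X134.202 Y99.515 F769
G1 X172.847 Y118.384 F769
G1 X214.790 Y139.045 F769
G0 X58.037 Y101.274
M3 S349
G1 X234.030 Y43.140 F3446
G1 X13.252 Y143.329 F3446
G1 X54.463 Y126.101 F3446
G1 X237.856 Y114.339 F3446
G1 X194.389 Y88.872 F3446
G1 X58.037 Y101.274 F3446
G0 X173.771 Y52.410
M3 S916
G1 X183.811 Y45.859 F769
G0 X275.479 Y60.293
M3 S647
G1 X115.080 Y61.093 F1934
G1 X180.009 Y85.016 F1934
G1 X231.548 Y110.478 F1934
G0 X76.548 Y108.987
M3 S647
G1 X135.806 Y108.987 F1934
G1 X135.806 Y45.946 F1934
G1 X76.548 Y45.946 F1934
G1 X76.548 Y108.987 F1934
M5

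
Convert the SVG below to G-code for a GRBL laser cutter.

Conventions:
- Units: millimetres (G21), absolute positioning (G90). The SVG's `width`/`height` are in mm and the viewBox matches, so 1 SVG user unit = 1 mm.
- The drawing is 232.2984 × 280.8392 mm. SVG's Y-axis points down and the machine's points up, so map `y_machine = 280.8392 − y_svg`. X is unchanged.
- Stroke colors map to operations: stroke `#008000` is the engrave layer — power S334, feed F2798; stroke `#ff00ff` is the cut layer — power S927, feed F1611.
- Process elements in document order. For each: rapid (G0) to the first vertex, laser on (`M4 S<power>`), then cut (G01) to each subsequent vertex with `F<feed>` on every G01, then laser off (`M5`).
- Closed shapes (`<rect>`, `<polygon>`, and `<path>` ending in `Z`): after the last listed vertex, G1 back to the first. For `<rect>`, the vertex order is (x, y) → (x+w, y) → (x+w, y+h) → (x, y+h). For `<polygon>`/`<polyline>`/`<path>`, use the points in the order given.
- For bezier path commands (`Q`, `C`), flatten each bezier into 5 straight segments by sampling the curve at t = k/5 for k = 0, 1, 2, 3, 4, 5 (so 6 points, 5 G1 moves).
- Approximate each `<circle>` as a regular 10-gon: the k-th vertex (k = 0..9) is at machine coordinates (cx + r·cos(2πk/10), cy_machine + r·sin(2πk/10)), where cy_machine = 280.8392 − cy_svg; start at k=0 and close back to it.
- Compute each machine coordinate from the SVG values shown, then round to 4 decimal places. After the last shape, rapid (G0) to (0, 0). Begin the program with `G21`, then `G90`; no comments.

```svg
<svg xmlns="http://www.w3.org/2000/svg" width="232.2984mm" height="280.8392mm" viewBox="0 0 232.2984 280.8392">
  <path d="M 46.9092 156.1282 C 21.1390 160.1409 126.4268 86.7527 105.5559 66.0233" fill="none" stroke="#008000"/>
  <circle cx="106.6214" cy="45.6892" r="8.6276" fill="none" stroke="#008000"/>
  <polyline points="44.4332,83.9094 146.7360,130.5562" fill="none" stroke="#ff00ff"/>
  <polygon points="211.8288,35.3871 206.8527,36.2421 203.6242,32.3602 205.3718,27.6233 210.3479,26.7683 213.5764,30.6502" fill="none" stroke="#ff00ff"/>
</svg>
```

viewBox `0 0 232.2984 280.8392` with mm width/height → 1 unit = 1 mm. Flip: y_m = 280.8392 − y_svg.

**Shape 1** — `<path>` cubic bezier, stroke `#008000` → engrave (S334, F2798). Control points (SVG): P0=(46.9092,156.1282), P1=(21.1390,160.1409), P2=(126.4268,86.7527), P3=(105.5559,66.0233); sampled at t=k/5. Machine vertices: (46.9092,124.7110) → (45.1163,130.5510) → (62.4309,148.7244) → (86.5067,172.9882) → (104.9971,197.0997) → (105.5559,214.8159). Open path.

**Shape 2** — `<circle>` circle, stroke `#008000` → engrave (S334, F2798). Machine vertices: (115.2490,235.1500) → (113.6013,240.2212) → (109.2875,243.3553) → (103.9553,243.3553) → (99.6415,240.2212) → (97.9938,235.1500) → (99.6415,230.0788) → (103.9553,226.9447) → (109.2875,226.9447) → (113.6013,230.0788) → (115.2490,235.1500). Closed: final G1 returns to the first vertex.

**Shape 3** — `<polyline>` line segment, stroke `#ff00ff` → cut (S927, F1611). Machine vertices: (44.4332,196.9298) → (146.7360,150.2830). Open path.

**Shape 4** — `<polygon>` regular polygon, stroke `#ff00ff` → cut (S927, F1611). Machine vertices: (211.8288,245.4521) → (206.8527,244.5971) → (203.6242,248.4790) → (205.3718,253.2159) → (210.3479,254.0709) → (213.5764,250.1890) → (211.8288,245.4521). Closed: final G1 returns to the first vertex.

G21
G90
G0 X46.9092 Y124.7110
M4 S334
G01 X45.1163 Y130.5510 F2798
G01 X62.4309 Y148.7244 F2798
G01 X86.5067 Y172.9882 F2798
G01 X104.9971 Y197.0997 F2798
G01 X105.5559 Y214.8159 F2798
M5
G0 X115.2490 Y235.1500
M4 S334
G01 X113.6013 Y240.2212 F2798
G01 X109.2875 Y243.3553 F2798
G01 X103.9553 Y243.3553 F2798
G01 X99.6415 Y240.2212 F2798
G01 X97.9938 Y235.1500 F2798
G01 X99.6415 Y230.0788 F2798
G01 X103.9553 Y226.9447 F2798
G01 X109.2875 Y226.9447 F2798
G01 X113.6013 Y230.0788 F2798
G01 X115.2490 Y235.1500 F2798
M5
G0 X44.4332 Y196.9298
M4 S927
G01 X146.7360 Y150.2830 F1611
M5
G0 X211.8288 Y245.4521
M4 S927
G01 X206.8527 Y244.5971 F1611
G01 X203.6242 Y248.4790 F1611
G01 X205.3718 Y253.2159 F1611
G01 X210.3479 Y254.0709 F1611
G01 X213.5764 Y250.1890 F1611
G01 X211.8288 Y245.4521 F1611
M5
G0 X0.0000 Y0.0000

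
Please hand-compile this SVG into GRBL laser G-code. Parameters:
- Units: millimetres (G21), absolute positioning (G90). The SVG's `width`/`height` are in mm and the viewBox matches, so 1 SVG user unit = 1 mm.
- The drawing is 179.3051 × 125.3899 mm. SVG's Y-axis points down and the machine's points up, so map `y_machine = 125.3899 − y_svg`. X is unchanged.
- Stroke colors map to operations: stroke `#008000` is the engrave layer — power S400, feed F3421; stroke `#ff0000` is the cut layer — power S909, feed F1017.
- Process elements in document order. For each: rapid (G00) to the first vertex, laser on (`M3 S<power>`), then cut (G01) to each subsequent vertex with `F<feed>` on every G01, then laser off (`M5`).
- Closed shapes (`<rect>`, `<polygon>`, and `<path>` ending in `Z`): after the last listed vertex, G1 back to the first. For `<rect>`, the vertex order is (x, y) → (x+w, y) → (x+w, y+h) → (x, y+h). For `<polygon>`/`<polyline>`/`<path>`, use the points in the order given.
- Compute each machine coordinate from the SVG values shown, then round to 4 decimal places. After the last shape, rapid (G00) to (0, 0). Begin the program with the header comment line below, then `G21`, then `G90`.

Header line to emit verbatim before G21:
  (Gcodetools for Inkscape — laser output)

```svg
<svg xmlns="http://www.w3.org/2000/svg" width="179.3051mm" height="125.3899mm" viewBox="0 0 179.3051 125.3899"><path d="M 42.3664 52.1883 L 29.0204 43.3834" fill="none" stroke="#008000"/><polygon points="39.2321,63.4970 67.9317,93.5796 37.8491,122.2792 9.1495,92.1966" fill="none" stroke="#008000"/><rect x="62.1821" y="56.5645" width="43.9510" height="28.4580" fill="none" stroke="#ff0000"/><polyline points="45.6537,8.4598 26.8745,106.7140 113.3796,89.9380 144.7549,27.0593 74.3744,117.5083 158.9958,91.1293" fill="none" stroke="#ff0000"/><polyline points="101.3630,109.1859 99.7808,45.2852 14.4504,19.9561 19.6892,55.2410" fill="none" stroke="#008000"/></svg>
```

viewBox `0 0 179.3051 125.3899` with mm width/height → 1 unit = 1 mm. Flip: y_m = 125.3899 − y_svg.

**Shape 1** — `<path>` line segment, stroke `#008000` → engrave (S400, F3421). Machine vertices: (42.3664,73.2016) → (29.0204,82.0065). Open path.

**Shape 2** — `<polygon>` regular polygon, stroke `#008000` → engrave (S400, F3421). Machine vertices: (39.2321,61.8929) → (67.9317,31.8103) → (37.8491,3.1107) → (9.1495,33.1933) → (39.2321,61.8929). Closed: final G1 returns to the first vertex.

**Shape 3** — `<rect>` rectangle, stroke `#ff0000` → cut (S909, F1017). Machine vertices: (62.1821,68.8254) → (106.1331,68.8254) → (106.1331,40.3674) → (62.1821,40.3674) → (62.1821,68.8254). Closed: final G1 returns to the first vertex.

**Shape 4** — `<polyline>` open polyline, stroke `#ff0000` → cut (S909, F1017). Machine vertices: (45.6537,116.9301) → (26.8745,18.6759) → (113.3796,35.4519) → (144.7549,98.3306) → (74.3744,7.8816) → (158.9958,34.2606). Open path.

**Shape 5** — `<polyline>` open polyline, stroke `#008000` → engrave (S400, F3421). Machine vertices: (101.3630,16.2040) → (99.7808,80.1047) → (14.4504,105.4338) → (19.6892,70.1489). Open path.

(Gcodetools for Inkscape — laser output)
G21
G90
G00 X42.3664 Y73.2016
M3 S400
G01 X29.0204 Y82.0065 F3421
M5
G00 X39.2321 Y61.8929
M3 S400
G01 X67.9317 Y31.8103 F3421
G01 X37.8491 Y3.1107 F3421
G01 X9.1495 Y33.1933 F3421
G01 X39.2321 Y61.8929 F3421
M5
G00 X62.1821 Y68.8254
M3 S909
G01 X106.1331 Y68.8254 F1017
G01 X106.1331 Y40.3674 F1017
G01 X62.1821 Y40.3674 F1017
G01 X62.1821 Y68.8254 F1017
M5
G00 X45.6537 Y116.9301
M3 S909
G01 X26.8745 Y18.6759 F1017
G01 X113.3796 Y35.4519 F1017
G01 X144.7549 Y98.3306 F1017
G01 X74.3744 Y7.8816 F1017
G01 X158.9958 Y34.2606 F1017
M5
G00 X101.3630 Y16.2040
M3 S400
G01 X99.7808 Y80.1047 F3421
G01 X14.4504 Y105.4338 F3421
G01 X19.6892 Y70.1489 F3421
M5
G00 X0.0000 Y0.0000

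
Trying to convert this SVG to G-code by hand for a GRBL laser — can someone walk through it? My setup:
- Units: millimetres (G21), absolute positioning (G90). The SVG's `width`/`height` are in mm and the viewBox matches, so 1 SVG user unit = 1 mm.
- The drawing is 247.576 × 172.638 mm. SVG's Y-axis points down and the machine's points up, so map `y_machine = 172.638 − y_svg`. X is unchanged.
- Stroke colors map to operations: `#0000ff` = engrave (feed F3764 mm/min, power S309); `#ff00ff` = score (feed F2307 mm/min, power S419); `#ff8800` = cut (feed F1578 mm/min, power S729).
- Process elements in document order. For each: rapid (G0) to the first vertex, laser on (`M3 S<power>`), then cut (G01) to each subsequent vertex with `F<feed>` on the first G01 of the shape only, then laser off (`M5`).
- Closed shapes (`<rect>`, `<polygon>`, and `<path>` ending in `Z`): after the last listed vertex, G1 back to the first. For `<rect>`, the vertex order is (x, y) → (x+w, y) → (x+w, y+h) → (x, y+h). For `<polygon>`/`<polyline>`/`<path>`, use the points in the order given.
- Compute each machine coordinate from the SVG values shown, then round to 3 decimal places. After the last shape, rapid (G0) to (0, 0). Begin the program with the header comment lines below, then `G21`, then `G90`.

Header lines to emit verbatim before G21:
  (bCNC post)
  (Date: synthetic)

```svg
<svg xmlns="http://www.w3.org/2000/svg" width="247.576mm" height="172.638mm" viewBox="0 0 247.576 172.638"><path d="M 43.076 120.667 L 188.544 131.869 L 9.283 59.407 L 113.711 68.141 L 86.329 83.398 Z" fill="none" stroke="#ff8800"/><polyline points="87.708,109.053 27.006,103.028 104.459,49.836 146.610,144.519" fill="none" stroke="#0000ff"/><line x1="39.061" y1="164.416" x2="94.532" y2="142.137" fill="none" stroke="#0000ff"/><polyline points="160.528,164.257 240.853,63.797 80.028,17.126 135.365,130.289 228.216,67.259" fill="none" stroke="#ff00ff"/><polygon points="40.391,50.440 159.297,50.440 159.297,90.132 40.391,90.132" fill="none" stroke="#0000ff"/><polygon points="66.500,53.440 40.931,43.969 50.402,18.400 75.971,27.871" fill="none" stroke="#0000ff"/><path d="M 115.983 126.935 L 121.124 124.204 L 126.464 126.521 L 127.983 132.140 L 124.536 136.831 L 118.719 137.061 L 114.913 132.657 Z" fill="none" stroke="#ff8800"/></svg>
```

(bCNC post)
(Date: synthetic)
G21
G90
G0 X43.076 Y51.971
M3 S729
G01 X188.544 Y40.769 F1578
G01 X9.283 Y113.231
G01 X113.711 Y104.497
G01 X86.329 Y89.240
G01 X43.076 Y51.971
M5
G0 X87.708 Y63.585
M3 S309
G01 X27.006 Y69.610 F3764
G01 X104.459 Y122.802
G01 X146.610 Y28.119
M5
G0 X39.061 Y8.222
M3 S309
G01 X94.532 Y30.501 F3764
M5
G0 X160.528 Y8.381
M3 S419
G01 X240.853 Y108.841 F2307
G01 X80.028 Y155.512
G01 X135.365 Y42.349
G01 X228.216 Y105.379
M5
G0 X40.391 Y122.198
M3 S309
G01 X159.297 Y122.198 F3764
G01 X159.297 Y82.506
G01 X40.391 Y82.506
G01 X40.391 Y122.198
M5
G0 X66.500 Y119.198
M3 S309
G01 X40.931 Y128.669 F3764
G01 X50.402 Y154.238
G01 X75.971 Y144.767
G01 X66.500 Y119.198
M5
G0 X115.983 Y45.703
M3 S729
G01 X121.124 Y48.434 F1578
G01 X126.464 Y46.117
G01 X127.983 Y40.498
G01 X124.536 Y35.807
G01 X118.719 Y35.577
G01 X114.913 Y39.981
G01 X115.983 Y45.703
M5
G0 X0.000 Y0.000

Since the viewBox matches the mm dimensions, user units are millimetres directly. The only transform is the Y-flip y_m = 172.638 − y_svg.

Shape 1 is a closed polygon drawn with `<path>`. Its stroke #ff8800 means cut at S729, F1578. After flipping Y the toolpath is (43.076,51.971) → (188.544,40.769) → (9.283,113.231) → (113.711,104.497) → (86.329,89.240) → (43.076,51.971), returning to the start.

Shape 2 is a open polyline drawn with `<polyline>`. Its stroke #0000ff means engrave at S309, F3764. After flipping Y the toolpath is (87.708,63.585) → (27.006,69.610) → (104.459,122.802) → (146.610,28.119).

Shape 3 is a line segment drawn with `<line>`. Its stroke #0000ff means engrave at S309, F3764. After flipping Y the toolpath is (39.061,8.222) → (94.532,30.501).

Shape 4 is a open polyline drawn with `<polyline>`. Its stroke #ff00ff means score at S419, F2307. After flipping Y the toolpath is (160.528,8.381) → (240.853,108.841) → (80.028,155.512) → (135.365,42.349) → (228.216,105.379).

Shape 5 is a rectangle drawn with `<polygon>`. Its stroke #0000ff means engrave at S309, F3764. After flipping Y the toolpath is (40.391,122.198) → (159.297,122.198) → (159.297,82.506) → (40.391,82.506) → (40.391,122.198), returning to the start.

Shape 6 is a regular polygon drawn with `<polygon>`. Its stroke #0000ff means engrave at S309, F3764. After flipping Y the toolpath is (66.500,119.198) → (40.931,128.669) → (50.402,154.238) → (75.971,144.767) → (66.500,119.198), returning to the start.

Shape 7 is a regular polygon drawn with `<path>`. Its stroke #ff8800 means cut at S729, F1578. After flipping Y the toolpath is (115.983,45.703) → (121.124,48.434) → (126.464,46.117) → (127.983,40.498) → (124.536,35.807) → (118.719,35.577) → (114.913,39.981) → (115.983,45.703), returning to the start.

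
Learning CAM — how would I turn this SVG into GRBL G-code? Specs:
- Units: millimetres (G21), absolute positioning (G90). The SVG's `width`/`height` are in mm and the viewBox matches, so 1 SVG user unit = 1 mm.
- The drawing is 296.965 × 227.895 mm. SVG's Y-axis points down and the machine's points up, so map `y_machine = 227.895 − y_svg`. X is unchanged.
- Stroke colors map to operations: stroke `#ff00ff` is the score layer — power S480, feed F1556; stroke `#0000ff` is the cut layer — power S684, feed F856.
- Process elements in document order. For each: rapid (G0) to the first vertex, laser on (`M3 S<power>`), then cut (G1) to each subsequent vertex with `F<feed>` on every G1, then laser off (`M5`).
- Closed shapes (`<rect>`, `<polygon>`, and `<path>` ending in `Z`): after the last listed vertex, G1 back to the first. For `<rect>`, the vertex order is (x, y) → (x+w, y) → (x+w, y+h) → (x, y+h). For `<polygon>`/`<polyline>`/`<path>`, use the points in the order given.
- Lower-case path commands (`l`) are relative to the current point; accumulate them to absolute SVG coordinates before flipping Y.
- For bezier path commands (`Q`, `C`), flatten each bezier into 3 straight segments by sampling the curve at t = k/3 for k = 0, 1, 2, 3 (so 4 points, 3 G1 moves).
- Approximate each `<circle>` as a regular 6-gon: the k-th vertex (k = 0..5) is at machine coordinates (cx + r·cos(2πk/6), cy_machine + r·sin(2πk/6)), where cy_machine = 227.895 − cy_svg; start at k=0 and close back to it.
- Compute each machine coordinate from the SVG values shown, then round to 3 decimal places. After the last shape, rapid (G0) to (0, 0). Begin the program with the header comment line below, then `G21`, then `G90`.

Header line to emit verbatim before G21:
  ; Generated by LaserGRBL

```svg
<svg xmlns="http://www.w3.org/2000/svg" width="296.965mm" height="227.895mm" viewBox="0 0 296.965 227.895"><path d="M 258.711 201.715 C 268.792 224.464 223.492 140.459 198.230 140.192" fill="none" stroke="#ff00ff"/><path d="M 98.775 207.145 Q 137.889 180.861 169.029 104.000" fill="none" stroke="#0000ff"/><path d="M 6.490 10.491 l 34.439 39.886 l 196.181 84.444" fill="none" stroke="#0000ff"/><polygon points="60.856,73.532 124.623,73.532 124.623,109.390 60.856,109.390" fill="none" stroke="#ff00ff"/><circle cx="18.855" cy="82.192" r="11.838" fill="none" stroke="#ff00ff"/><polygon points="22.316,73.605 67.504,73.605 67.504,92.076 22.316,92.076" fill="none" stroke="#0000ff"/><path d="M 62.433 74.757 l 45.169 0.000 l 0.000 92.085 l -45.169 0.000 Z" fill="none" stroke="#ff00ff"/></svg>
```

Since the viewBox matches the mm dimensions, user units are millimetres directly. The only transform is the Y-flip y_m = 227.895 − y_svg.

Shape 1 is a cubic bezier drawn with `<path>`. Its stroke #ff00ff means score at S480, F1556. After flipping Y the toolpath is (258.711,26.180) → (253.125,31.960) → (227.378,66.579) → (198.230,87.703).

Shape 2 is a quadratic bezier drawn with `<path>`. Its stroke #0000ff means cut at S684, F856. After flipping Y the toolpath is (98.775,20.750) → (123.965,43.892) → (147.383,78.274) → (169.029,123.895).

Shape 3 is a open polyline drawn with `<path>`. Its stroke #0000ff means cut at S684, F856. After flipping Y the toolpath is (6.490,217.404) → (40.929,177.518) → (237.110,93.074).

Shape 4 is a rectangle drawn with `<polygon>`. Its stroke #ff00ff means score at S480, F1556. After flipping Y the toolpath is (60.856,154.363) → (124.623,154.363) → (124.623,118.505) → (60.856,118.505) → (60.856,154.363), returning to the start.

Shape 5 is a circle drawn with `<circle>`. Its stroke #ff00ff means score at S480, F1556. After flipping Y the toolpath is (30.693,145.703) → (24.774,155.955) → (12.936,155.955) → (7.017,145.703) → (12.936,135.451) → (24.774,135.451) → (30.693,145.703), returning to the start.

Shape 6 is a rectangle drawn with `<polygon>`. Its stroke #0000ff means cut at S684, F856. After flipping Y the toolpath is (22.316,154.290) → (67.504,154.290) → (67.504,135.819) → (22.316,135.819) → (22.316,154.290), returning to the start.

Shape 7 is a rectangle drawn with `<path>`. Its stroke #ff00ff means score at S480, F1556. After flipping Y the toolpath is (62.433,153.138) → (107.602,153.138) → (107.602,61.053) → (62.433,61.053) → (62.433,153.138), returning to the start.

; Generated by LaserGRBL
G21
G90
G0 X258.711 Y26.180
M3 S480
G1 X253.125 Y31.960 F1556
G1 X227.378 Y66.579 F1556
G1 X198.230 Y87.703 F1556
M5
G0 X98.775 Y20.750
M3 S684
G1 X123.965 Y43.892 F856
G1 X147.383 Y78.274 F856
G1 X169.029 Y123.895 F856
M5
G0 X6.490 Y217.404
M3 S684
G1 X40.929 Y177.518 F856
G1 X237.110 Y93.074 F856
M5
G0 X60.856 Y154.363
M3 S480
G1 X124.623 Y154.363 F1556
G1 X124.623 Y118.505 F1556
G1 X60.856 Y118.505 F1556
G1 X60.856 Y154.363 F1556
M5
G0 X30.693 Y145.703
M3 S480
G1 X24.774 Y155.955 F1556
G1 X12.936 Y155.955 F1556
G1 X7.017 Y145.703 F1556
G1 X12.936 Y135.451 F1556
G1 X24.774 Y135.451 F1556
G1 X30.693 Y145.703 F1556
M5
G0 X22.316 Y154.290
M3 S684
G1 X67.504 Y154.290 F856
G1 X67.504 Y135.819 F856
G1 X22.316 Y135.819 F856
G1 X22.316 Y154.290 F856
M5
G0 X62.433 Y153.138
M3 S480
G1 X107.602 Y153.138 F1556
G1 X107.602 Y61.053 F1556
G1 X62.433 Y61.053 F1556
G1 X62.433 Y153.138 F1556
M5
G0 X0.000 Y0.000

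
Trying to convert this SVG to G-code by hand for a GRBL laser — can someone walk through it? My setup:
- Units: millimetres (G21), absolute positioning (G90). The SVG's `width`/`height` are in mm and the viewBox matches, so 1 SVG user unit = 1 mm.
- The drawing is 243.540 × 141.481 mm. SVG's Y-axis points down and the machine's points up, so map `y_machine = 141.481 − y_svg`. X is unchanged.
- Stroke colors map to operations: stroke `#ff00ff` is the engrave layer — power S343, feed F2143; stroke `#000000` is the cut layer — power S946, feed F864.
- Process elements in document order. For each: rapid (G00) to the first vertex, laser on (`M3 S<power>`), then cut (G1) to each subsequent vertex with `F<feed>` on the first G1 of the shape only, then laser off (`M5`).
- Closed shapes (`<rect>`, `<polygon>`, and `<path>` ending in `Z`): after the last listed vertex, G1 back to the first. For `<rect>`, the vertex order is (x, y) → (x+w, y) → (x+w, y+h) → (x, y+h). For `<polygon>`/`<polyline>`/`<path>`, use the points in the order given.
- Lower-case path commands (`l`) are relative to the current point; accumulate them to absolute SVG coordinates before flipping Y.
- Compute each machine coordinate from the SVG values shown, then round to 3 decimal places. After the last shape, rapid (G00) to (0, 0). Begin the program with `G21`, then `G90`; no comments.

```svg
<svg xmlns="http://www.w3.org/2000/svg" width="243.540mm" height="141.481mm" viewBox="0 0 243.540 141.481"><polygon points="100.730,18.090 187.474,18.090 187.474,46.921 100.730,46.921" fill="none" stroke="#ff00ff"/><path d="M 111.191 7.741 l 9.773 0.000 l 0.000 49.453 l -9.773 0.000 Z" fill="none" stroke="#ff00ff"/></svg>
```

Since the viewBox matches the mm dimensions, user units are millimetres directly. The only transform is the Y-flip y_m = 141.481 − y_svg.

Shape 1 is a rectangle drawn with `<polygon>`. Its stroke #ff00ff means engrave at S343, F2143. After flipping Y the toolpath is (100.730,123.391) → (187.474,123.391) → (187.474,94.560) → (100.730,94.560) → (100.730,123.391), returning to the start.

Shape 2 is a rectangle drawn with `<path>`. Its stroke #ff00ff means engrave at S343, F2143. After flipping Y the toolpath is (111.191,133.740) → (120.964,133.740) → (120.964,84.287) → (111.191,84.287) → (111.191,133.740), returning to the start.

G21
G90
G00 X100.730 Y123.391
M3 S343
G1 X187.474 Y123.391 F2143
G1 X187.474 Y94.560
G1 X100.730 Y94.560
G1 X100.730 Y123.391
M5
G00 X111.191 Y133.740
M3 S343
G1 X120.964 Y133.740 F2143
G1 X120.964 Y84.287
G1 X111.191 Y84.287
G1 X111.191 Y133.740
M5
G00 X0.000 Y0.000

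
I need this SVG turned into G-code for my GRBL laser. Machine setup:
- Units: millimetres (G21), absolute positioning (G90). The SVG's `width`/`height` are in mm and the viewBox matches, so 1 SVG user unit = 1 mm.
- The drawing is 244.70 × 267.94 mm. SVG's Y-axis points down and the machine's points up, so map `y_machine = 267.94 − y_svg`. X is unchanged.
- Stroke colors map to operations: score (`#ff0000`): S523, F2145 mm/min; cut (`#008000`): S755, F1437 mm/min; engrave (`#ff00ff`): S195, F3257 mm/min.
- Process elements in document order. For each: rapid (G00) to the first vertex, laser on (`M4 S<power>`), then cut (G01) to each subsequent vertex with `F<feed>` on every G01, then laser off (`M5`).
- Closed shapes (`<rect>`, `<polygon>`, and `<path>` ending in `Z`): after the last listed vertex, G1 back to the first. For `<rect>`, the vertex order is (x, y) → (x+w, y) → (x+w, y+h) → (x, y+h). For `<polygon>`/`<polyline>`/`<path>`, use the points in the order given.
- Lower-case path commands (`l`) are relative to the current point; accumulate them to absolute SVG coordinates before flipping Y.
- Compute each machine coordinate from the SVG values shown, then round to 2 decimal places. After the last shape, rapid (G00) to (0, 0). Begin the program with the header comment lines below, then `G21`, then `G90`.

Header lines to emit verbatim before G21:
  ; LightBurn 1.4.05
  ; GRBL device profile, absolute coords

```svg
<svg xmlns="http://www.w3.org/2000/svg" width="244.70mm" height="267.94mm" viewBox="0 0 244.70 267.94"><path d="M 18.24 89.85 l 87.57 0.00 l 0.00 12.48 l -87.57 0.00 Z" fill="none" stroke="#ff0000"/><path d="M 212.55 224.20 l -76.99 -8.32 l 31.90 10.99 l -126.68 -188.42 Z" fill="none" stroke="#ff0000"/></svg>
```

; LightBurn 1.4.05
; GRBL device profile, absolute coords
G21
G90
G00 X18.24 Y178.09
M4 S523
G01 X105.81 Y178.09 F2145
G01 X105.81 Y165.61 F2145
G01 X18.24 Y165.61 F2145
G01 X18.24 Y178.09 F2145
M5
G00 X212.55 Y43.74
M4 S523
G01 X135.56 Y52.06 F2145
G01 X167.46 Y41.07 F2145
G01 X40.78 Y229.49 F2145
G01 X212.55 Y43.74 F2145
M5
G00 X0.00 Y0.00

Since the viewBox matches the mm dimensions, user units are millimetres directly. The only transform is the Y-flip y_m = 267.94 − y_svg.

Shape 1 is a rectangle drawn with `<path>`. Its stroke #ff0000 means score at S523, F2145. After flipping Y the toolpath is (18.24,178.09) → (105.81,178.09) → (105.81,165.61) → (18.24,165.61) → (18.24,178.09), returning to the start.

Shape 2 is a closed polygon drawn with `<path>`. Its stroke #ff0000 means score at S523, F2145. After flipping Y the toolpath is (212.55,43.74) → (135.56,52.06) → (167.46,41.07) → (40.78,229.49) → (212.55,43.74), returning to the start.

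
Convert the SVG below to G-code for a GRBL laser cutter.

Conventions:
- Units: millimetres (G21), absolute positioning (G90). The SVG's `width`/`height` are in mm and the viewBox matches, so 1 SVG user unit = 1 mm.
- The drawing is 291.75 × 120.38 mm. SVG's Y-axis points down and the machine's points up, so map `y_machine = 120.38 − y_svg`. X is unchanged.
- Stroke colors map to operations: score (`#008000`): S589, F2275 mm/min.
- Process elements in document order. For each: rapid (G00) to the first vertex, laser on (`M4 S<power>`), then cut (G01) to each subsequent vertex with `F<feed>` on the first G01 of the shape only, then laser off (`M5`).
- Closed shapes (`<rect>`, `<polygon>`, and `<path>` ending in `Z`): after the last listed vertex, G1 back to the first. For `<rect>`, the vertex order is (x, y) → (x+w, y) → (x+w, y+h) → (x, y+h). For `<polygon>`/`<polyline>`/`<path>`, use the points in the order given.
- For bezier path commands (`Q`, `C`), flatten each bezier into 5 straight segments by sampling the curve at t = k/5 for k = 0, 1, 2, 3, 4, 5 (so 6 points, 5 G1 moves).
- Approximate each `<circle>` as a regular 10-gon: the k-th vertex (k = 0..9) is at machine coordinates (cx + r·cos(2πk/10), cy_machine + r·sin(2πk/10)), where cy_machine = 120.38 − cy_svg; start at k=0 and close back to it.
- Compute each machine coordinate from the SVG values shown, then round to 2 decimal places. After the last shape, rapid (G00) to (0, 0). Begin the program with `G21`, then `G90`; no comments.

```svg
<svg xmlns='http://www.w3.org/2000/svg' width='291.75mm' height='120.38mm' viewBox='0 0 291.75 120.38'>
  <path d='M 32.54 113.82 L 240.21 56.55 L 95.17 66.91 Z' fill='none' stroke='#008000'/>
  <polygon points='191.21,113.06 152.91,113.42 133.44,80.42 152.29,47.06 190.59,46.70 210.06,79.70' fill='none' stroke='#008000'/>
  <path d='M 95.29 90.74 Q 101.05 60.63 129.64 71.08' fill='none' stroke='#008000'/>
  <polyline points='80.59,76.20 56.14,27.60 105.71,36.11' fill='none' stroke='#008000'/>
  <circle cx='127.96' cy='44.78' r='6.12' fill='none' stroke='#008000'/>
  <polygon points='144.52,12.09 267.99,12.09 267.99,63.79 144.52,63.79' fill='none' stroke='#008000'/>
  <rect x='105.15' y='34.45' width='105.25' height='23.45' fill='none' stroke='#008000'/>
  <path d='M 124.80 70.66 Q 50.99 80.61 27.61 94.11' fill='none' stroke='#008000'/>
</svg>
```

G21
G90
G00 X32.54 Y6.56
M4 S589
G01 X240.21 Y63.83 F2275
G01 X95.17 Y53.47
G01 X32.54 Y6.56
M5
G00 X191.21 Y7.32
M4 S589
G01 X152.91 Y6.96 F2275
G01 X133.44 Y39.96
G01 X152.29 Y73.32
G01 X190.59 Y73.68
G01 X210.06 Y40.68
G01 X191.21 Y7.32
M5
G00 X95.29 Y29.64
M4 S589
G01 X98.51 Y40.06 F2275
G01 X103.55 Y47.24
G01 X110.42 Y51.17
G01 X119.12 Y51.86
G01 X129.64 Y49.30
M5
G00 X80.59 Y44.18
M4 S589
G01 X56.14 Y92.78 F2275
G01 X105.71 Y84.27
M5
G00 X134.08 Y75.60
M4 S589
G01 X132.91 Y79.20 F2275
G01 X129.85 Y81.42
G01 X126.07 Y81.42
G01 X123.01 Y79.20
G01 X121.84 Y75.60
G01 X123.01 Y72.00
G01 X126.07 Y69.78
G01 X129.85 Y69.78
G01 X132.91 Y72.00
G01 X134.08 Y75.60
M5
G00 X144.52 Y108.29
M4 S589
G01 X267.99 Y108.29 F2275
G01 X267.99 Y56.59
G01 X144.52 Y56.59
G01 X144.52 Y108.29
M5
G00 X105.15 Y85.93
M4 S589
G01 X210.40 Y85.93 F2275
G01 X210.40 Y62.48
G01 X105.15 Y62.48
G01 X105.15 Y85.93
M5
G00 X124.80 Y49.72
M4 S589
G01 X97.29 Y45.60 F2275
G01 X73.82 Y41.19
G01 X54.38 Y36.50
G01 X38.98 Y31.53
G01 X27.61 Y26.27
M5
G00 X0.00 Y0.00

viewBox `0 0 291.75 120.38` with mm width/height → 1 unit = 1 mm. Flip: y_m = 120.38 − y_svg.

**Shape 1** — `<path>` closed polygon, stroke `#008000` → score (S589, F2275). Machine vertices: (32.54,6.56) → (240.21,63.83) → (95.17,53.47) → (32.54,6.56). Closed: final G1 returns to the first vertex.

**Shape 2** — `<polygon>` regular polygon, stroke `#008000` → score (S589, F2275). Machine vertices: (191.21,7.32) → (152.91,6.96) → (133.44,39.96) → (152.29,73.32) → (190.59,73.68) → (210.06,40.68) → (191.21,7.32). Closed: final G1 returns to the first vertex.

**Shape 3** — `<path>` quadratic bezier, stroke `#008000` → score (S589, F2275). Control points (SVG): P0=(95.29,90.74), P1=(101.05,60.63), P2=(129.64,71.08); sampled at t=k/5. Machine vertices: (95.29,29.64) → (98.51,40.06) → (103.55,47.24) → (110.42,51.17) → (119.12,51.86) → (129.64,49.30). Open path.

**Shape 4** — `<polyline>` open polyline, stroke `#008000` → score (S589, F2275). Machine vertices: (80.59,44.18) → (56.14,92.78) → (105.71,84.27). Open path.

**Shape 5** — `<circle>` circle, stroke `#008000` → score (S589, F2275). Machine vertices: (134.08,75.60) → (132.91,79.20) → (129.85,81.42) → (126.07,81.42) → (123.01,79.20) → (121.84,75.60) → (123.01,72.00) → (126.07,69.78) → (129.85,69.78) → (132.91,72.00) → (134.08,75.60). Closed: final G1 returns to the first vertex.

**Shape 6** — `<polygon>` rectangle, stroke `#008000` → score (S589, F2275). Machine vertices: (144.52,108.29) → (267.99,108.29) → (267.99,56.59) → (144.52,56.59) → (144.52,108.29). Closed: final G1 returns to the first vertex.

**Shape 7** — `<rect>` rectangle, stroke `#008000` → score (S589, F2275). Machine vertices: (105.15,85.93) → (210.40,85.93) → (210.40,62.48) → (105.15,62.48) → (105.15,85.93). Closed: final G1 returns to the first vertex.

**Shape 8** — `<path>` quadratic bezier, stroke `#008000` → score (S589, F2275). Control points (SVG): P0=(124.80,70.66), P1=(50.99,80.61), P2=(27.61,94.11); sampled at t=k/5. Machine vertices: (124.80,49.72) → (97.29,45.60) → (73.82,41.19) → (54.38,36.50) → (38.98,31.53) → (27.61,26.27). Open path.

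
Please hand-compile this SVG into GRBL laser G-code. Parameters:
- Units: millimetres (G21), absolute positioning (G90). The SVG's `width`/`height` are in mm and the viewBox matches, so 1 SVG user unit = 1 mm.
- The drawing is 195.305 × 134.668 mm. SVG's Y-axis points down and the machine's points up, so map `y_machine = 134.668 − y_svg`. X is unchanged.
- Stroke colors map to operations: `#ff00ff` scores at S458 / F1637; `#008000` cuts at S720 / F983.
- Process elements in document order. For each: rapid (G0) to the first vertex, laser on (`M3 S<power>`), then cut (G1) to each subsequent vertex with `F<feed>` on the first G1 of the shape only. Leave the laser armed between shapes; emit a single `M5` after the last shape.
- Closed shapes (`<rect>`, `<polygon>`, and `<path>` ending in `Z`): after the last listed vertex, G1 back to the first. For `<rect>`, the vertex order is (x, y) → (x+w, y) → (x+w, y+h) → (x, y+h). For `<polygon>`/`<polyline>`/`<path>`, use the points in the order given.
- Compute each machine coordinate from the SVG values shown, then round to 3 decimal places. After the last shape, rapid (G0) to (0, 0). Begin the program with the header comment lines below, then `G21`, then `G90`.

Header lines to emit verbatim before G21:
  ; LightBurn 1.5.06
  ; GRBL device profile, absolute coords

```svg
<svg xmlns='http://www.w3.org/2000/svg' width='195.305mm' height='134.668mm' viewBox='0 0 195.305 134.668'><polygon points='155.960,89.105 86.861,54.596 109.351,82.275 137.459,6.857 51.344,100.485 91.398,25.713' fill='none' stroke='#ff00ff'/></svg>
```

; LightBurn 1.5.06
; GRBL device profile, absolute coords
G21
G90
G0 X155.960 Y45.563
M3 S458
G1 X86.861 Y80.072 F1637
G1 X109.351 Y52.393
G1 X137.459 Y127.811
G1 X51.344 Y34.183
G1 X91.398 Y108.955
G1 X155.960 Y45.563
M5
G0 X0.000 Y0.000

viewBox `0 0 195.305 134.668` with mm width/height → 1 unit = 1 mm. Flip: y_m = 134.668 − y_svg.

**Shape 1** — `<polygon>` closed polygon, stroke `#ff00ff` → score (S458, F1637). Machine vertices: (155.960,45.563) → (86.861,80.072) → (109.351,52.393) → (137.459,127.811) → (51.344,34.183) → (91.398,108.955) → (155.960,45.563). Closed: final G1 returns to the first vertex.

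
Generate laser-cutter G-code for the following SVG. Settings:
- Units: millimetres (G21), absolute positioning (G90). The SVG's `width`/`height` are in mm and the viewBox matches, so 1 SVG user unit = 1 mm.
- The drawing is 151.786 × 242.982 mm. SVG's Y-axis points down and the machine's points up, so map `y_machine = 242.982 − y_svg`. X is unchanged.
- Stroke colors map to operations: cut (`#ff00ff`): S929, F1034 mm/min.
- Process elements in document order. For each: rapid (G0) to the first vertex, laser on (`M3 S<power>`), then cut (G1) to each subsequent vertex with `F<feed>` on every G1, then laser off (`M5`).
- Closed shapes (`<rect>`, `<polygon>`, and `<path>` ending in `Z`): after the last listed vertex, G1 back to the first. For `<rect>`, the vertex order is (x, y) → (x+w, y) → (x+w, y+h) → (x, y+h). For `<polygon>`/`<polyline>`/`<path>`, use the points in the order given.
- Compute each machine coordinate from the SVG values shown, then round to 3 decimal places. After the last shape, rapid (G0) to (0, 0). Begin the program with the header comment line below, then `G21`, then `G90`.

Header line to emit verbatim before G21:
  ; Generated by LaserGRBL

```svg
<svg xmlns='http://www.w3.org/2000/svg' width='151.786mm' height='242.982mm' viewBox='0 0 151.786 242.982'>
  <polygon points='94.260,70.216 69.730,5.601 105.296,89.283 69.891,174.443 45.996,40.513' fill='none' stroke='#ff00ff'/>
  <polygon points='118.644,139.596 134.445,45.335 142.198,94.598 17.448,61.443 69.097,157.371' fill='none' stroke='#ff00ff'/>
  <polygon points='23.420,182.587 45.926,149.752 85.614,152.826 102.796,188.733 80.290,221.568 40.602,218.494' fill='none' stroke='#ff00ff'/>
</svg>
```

; Generated by LaserGRBL
G21
G90
G0 X94.260 Y172.766
M3 S929
G1 X69.730 Y237.381 F1034
G1 X105.296 Y153.699 F1034
G1 X69.891 Y68.539 F1034
G1 X45.996 Y202.469 F1034
G1 X94.260 Y172.766 F1034
M5
G0 X118.644 Y103.386
M3 S929
G1 X134.445 Y197.647 F1034
G1 X142.198 Y148.384 F1034
G1 X17.448 Y181.539 F1034
G1 X69.097 Y85.611 F1034
G1 X118.644 Y103.386 F1034
M5
G0 X23.420 Y60.395
M3 S929
G1 X45.926 Y93.230 F1034
G1 X85.614 Y90.156 F1034
G1 X102.796 Y54.249 F1034
G1 X80.290 Y21.414 F1034
G1 X40.602 Y24.488 F1034
G1 X23.420 Y60.395 F1034
M5
G0 X0.000 Y0.000

viewBox `0 0 151.786 242.982` with mm width/height → 1 unit = 1 mm. Flip: y_m = 242.982 − y_svg.

**Shape 1** — `<polygon>` closed polygon, stroke `#ff00ff` → cut (S929, F1034). Machine vertices: (94.260,172.766) → (69.730,237.381) → (105.296,153.699) → (69.891,68.539) → (45.996,202.469) → (94.260,172.766). Closed: final G1 returns to the first vertex.

**Shape 2** — `<polygon>` closed polygon, stroke `#ff00ff` → cut (S929, F1034). Machine vertices: (118.644,103.386) → (134.445,197.647) → (142.198,148.384) → (17.448,181.539) → (69.097,85.611) → (118.644,103.386). Closed: final G1 returns to the first vertex.

**Shape 3** — `<polygon>` regular polygon, stroke `#ff00ff` → cut (S929, F1034). Machine vertices: (23.420,60.395) → (45.926,93.230) → (85.614,90.156) → (102.796,54.249) → (80.290,21.414) → (40.602,24.488) → (23.420,60.395). Closed: final G1 returns to the first vertex.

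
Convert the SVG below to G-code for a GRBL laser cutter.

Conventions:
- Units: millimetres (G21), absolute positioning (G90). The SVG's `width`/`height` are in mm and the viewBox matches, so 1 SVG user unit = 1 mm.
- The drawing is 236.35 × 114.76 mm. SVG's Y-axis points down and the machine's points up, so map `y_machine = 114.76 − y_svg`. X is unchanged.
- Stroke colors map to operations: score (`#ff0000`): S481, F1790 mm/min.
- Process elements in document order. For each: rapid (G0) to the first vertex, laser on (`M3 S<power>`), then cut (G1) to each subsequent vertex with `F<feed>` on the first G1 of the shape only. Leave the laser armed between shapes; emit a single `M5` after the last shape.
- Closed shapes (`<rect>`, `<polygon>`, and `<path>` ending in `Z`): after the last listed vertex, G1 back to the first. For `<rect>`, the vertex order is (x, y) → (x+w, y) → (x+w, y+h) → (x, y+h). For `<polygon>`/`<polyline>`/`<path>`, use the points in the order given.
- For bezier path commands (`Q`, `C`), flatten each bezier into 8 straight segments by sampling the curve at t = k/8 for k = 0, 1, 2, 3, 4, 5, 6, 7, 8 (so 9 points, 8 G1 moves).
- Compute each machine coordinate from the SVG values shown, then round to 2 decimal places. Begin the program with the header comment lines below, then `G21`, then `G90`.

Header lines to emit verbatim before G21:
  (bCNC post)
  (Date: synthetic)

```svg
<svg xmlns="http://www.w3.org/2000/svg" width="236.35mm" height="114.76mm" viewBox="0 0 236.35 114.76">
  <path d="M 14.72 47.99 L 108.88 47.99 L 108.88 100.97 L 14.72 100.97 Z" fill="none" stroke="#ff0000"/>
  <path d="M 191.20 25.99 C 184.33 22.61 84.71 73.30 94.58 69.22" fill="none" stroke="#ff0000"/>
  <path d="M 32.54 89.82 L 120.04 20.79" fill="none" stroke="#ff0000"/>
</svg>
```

viewBox `0 0 236.35 114.76` with mm width/height → 1 unit = 1 mm. Flip: y_m = 114.76 − y_svg.

**Shape 1** — `<path>` rectangle, stroke `#ff0000` → score (S481, F1790). Machine vertices: (14.72,66.77) → (108.88,66.77) → (108.88,13.79) → (14.72,13.79) → (14.72,66.77). Closed: final G1 returns to the first vertex.

**Shape 2** — `<path>` cubic bezier, stroke `#ff0000` → score (S481, F1790). Control points (SVG): P0=(191.20,25.99), P1=(184.33,22.61), P2=(84.71,73.30), P3=(94.58,69.22); sampled at t=k/8. Machine vertices: (191.20,88.77) → (184.67,87.72) → (171.82,82.87) → (155.01,75.50) → (136.61,66.89) → (119.00,58.32) → (104.55,51.05) → (95.62,46.36) → (94.58,45.54). Open path.

**Shape 3** — `<path>` line segment, stroke `#ff0000` → score (S481, F1790). Machine vertices: (32.54,24.94) → (120.04,93.97). Open path.

(bCNC post)
(Date: synthetic)
G21
G90
G0 X14.72 Y66.77
M3 S481
G1 X108.88 Y66.77 F1790
G1 X108.88 Y13.79
G1 X14.72 Y13.79
G1 X14.72 Y66.77
G0 X191.20 Y88.77
M3 S481
G1 X184.67 Y87.72 F1790
G1 X171.82 Y82.87
G1 X155.01 Y75.50
G1 X136.61 Y66.89
G1 X119.00 Y58.32
G1 X104.55 Y51.05
G1 X95.62 Y46.36
G1 X94.58 Y45.54
G0 X32.54 Y24.94
M3 S481
G1 X120.04 Y93.97 F1790
M5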